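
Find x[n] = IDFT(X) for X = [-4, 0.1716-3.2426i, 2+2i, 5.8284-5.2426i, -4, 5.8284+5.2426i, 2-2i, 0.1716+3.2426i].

x[n] = (1/8) Σ(k=0 to 7) X[k] · e^(2πikn/8)

Computing each x[n]:
x[0] = 1
x[1] = 0
x[2] = -2
x[3] = 3
x[4] = -2
x[5] = -1
x[6] = -1
x[7] = -2

x = [1, 0, -2, 3, -2, -1, -1, -2]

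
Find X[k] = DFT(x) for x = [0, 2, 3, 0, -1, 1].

X[k] = Σ(n=0 to 5) x[n] · ω_6^(nk)
where ω_6 = e^(-2πi/6)

Computing each X[k]:
X[0] = 5
X[1] = 0.5000-4.3301i
X[2] = -2.5000+2.5981i
X[3] = -1
X[4] = -2.5000-2.5981i
X[5] = 0.5000+4.3301i

X = [5, 0.5000-4.3301i, -2.5000+2.5981i, -1, -2.5000-2.5981i, 0.5000+4.3301i]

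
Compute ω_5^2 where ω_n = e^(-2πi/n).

ω_5^2 = e^(-2πi·2/5)
= cos(-2π·2/5) + i·sin(-2π·2/5)
= cos(-4π/5) + i·sin(-4π/5)

ω_5^2 = cos(-4π/5) + i·sin(-4π/5) = -0.8090-0.5878i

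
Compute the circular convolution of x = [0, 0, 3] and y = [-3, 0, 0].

(x ⊛ y)[n] = Σ(m=0 to 2) x[m] · y[(n-m) mod 3]

Computing each output sample:
(x ⊛ y)[0] = 0
(x ⊛ y)[1] = 0
(x ⊛ y)[2] = -9

x ⊛ y = [0, 0, -9]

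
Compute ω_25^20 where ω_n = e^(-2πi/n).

ω_25^20 = e^(-2πi·20/25)
= cos(-2π·20/25) + i·sin(-2π·20/25)
= cos(-40π/25) + i·sin(-40π/25)

ω_25^20 = cos(-40π/25) + i·sin(-40π/25) = 0.3090+0.9511i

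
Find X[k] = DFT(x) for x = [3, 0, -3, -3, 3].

X[k] = Σ(n=0 to 4) x[n] · ω_5^(nk)
where ω_5 = e^(-2πi/5)

Computing each X[k]:
X[0] = 0
X[1] = 8.7812+2.8532i
X[2] = -1.2812+1.7634i
X[3] = -1.2812-1.7634i
X[4] = 8.7812-2.8532i

X = [0, 8.7812+2.8532i, -1.2812+1.7634i, -1.2812-1.7634i, 8.7812-2.8532i]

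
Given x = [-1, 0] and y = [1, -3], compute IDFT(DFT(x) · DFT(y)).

(x ⊛ y)[n] = Σ(m=0 to 1) x[m] · y[(n-m) mod 2]

Computing each output sample:
(x ⊛ y)[0] = -1
(x ⊛ y)[1] = 3

x ⊛ y = [-1, 3]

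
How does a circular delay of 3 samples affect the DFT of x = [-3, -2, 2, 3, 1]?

Time shift by 3: X_shifted[k] = ω_5^(3k) · X[k]
Shifted x = [2, 3, 1, -3, -2]

DFT(x[n-3]) = [1, 3.9271-7.1064i, 0.5729+0.8653i, 0.5729-0.8653i, 3.9271+7.1064i]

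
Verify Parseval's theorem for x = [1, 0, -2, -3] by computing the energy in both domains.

Time domain:
Σ|x[n]|² = |1|² + |0|² + |-2|² + |-3|² = 14.0000

Frequency domain:
(1/4)Σ|X[k]|² = (1/4)(|-4|² + |3-3i|² + |2|² + |3+3i|²) = (1/4)·56.0000 = 14.0000

Both sides agree, confirming Parseval's theorem.

Σ|x[n]|² = (1/N)Σ|X[k]|² = 14.0000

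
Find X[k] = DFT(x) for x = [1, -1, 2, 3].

X[k] = Σ(n=0 to 3) x[n] · ω_4^(nk)
where ω_4 = e^(-2πi/4)

Computing each X[k]:
X[0] = 5
X[1] = -1+4i
X[2] = 1
X[3] = -1-4i

X = [5, -1+4i, 1, -1-4i]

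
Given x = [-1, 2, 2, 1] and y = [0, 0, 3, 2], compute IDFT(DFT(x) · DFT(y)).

(x ⊛ y)[n] = Σ(m=0 to 3) x[m] · y[(n-m) mod 4]

Computing each output sample:
(x ⊛ y)[0] = 10
(x ⊛ y)[1] = 7
(x ⊛ y)[2] = -1
(x ⊛ y)[3] = 4

x ⊛ y = [10, 7, -1, 4]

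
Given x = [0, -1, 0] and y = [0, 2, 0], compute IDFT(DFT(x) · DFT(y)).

(x ⊛ y)[n] = Σ(m=0 to 2) x[m] · y[(n-m) mod 3]

Computing each output sample:
(x ⊛ y)[0] = 0
(x ⊛ y)[1] = 0
(x ⊛ y)[2] = -2

x ⊛ y = [0, 0, -2]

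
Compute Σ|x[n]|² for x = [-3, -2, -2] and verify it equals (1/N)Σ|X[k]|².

Time domain:
Σ|x[n]|² = |-3|² + |-2|² + |-2|² = 17.0000

Frequency domain:
(1/3)Σ|X[k]|² = (1/3)(|-7|² + |-1|² + |-1|²) = (1/3)·51.0000 = 17.0000

Both sides agree, confirming Parseval's theorem.

Σ|x[n]|² = (1/N)Σ|X[k]|² = 17.0000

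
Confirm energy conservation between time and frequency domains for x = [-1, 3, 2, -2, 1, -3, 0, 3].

Time domain:
Σ|x[n]|² = |-1|² + |3|² + |2|² + |-2|² + |1|² + |-3|² + |0|² + |3|² = 37.0000

Frequency domain:
(1/8)Σ|X[k]|² = (1/8)(|3|² + |5.7782-2.7071i|² + |-2+1i|² + |-9.7782+1.2929i|² + |1|² + |-9.7782-1.2929i|² + |-2-1i|² + |5.7782+2.7071i|²) = (1/8)·296.0000 = 37.0000

Both sides agree, confirming Parseval's theorem.

Σ|x[n]|² = (1/N)Σ|X[k]|² = 37.0000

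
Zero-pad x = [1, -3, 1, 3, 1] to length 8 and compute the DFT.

Original 5-point DFT: [3, -2.8541+4.9798i, 3.8541+0.4490i, 3.8541-0.4490i, -2.8541-4.9798i]
Zero-padded 8-point DFT provides frequency interpolation.

DFT_8([x, 0, ...]) = [3, -4.2426-1.0000i, 1+6i, 4.2426+1.0000i, 3, 4.2426-1.0000i, 1-6i, -4.2426+1.0000i]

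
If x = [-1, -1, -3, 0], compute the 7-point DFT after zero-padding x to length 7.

Original 4-point DFT: [-5, 2+1i, -3, 2-1i]
Zero-padded 7-point DFT provides frequency interpolation.

DFT_7([x, 0, ...]) = [-5, -0.9559+3.7066i, 1.9254-0.3267i, -1.9695-1.9116i, -1.9695+1.9116i, 1.9254+0.3267i, -0.9559-3.7066i]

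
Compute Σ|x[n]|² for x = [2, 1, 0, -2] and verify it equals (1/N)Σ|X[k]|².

Time domain:
Σ|x[n]|² = |2|² + |1|² + |0|² + |-2|² = 9.0000

Frequency domain:
(1/4)Σ|X[k]|² = (1/4)(|1|² + |2-3i|² + |3|² + |2+3i|²) = (1/4)·36.0000 = 9.0000

Both sides agree, confirming Parseval's theorem.

Σ|x[n]|² = (1/N)Σ|X[k]|² = 9.0000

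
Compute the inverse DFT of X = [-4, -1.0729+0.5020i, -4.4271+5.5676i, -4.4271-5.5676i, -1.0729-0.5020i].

x[n] = (1/5) Σ(k=0 to 4) X[k] · e^(2πikn/5)

Computing each x[n]:
x[0] = -3
x[1] = -1
x[2] = 1
x[3] = -3
x[4] = 2

x = [-3, -1, 1, -3, 2]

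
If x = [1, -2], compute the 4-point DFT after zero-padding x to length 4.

Original 2-point DFT: [-1, 3]
Zero-padded 4-point DFT provides frequency interpolation.

DFT_4([x, 0, ...]) = [-1, 1+2i, 3, 1-2i]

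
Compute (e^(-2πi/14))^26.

Since ω_14^14 = 1, powers reduce modulo 14.
26 mod 14 = 12
So ω_14^26 = ω_14^12 = e^(-2πi·12/14)

ω_14^26 = ω_14^12 = 0.6235+0.7818i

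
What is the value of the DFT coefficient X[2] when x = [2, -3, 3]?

X[2] = Σ(n=0 to 2) x[n] · ω_3^(2n) where ω_3 = e^(-2πi/3)
= (2)·ω_3^0 + (-3)·ω_3^2 + (3)·ω_3^4

X[2] = 2.0000-5.1962i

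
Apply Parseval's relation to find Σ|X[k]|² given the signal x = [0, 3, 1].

Parseval: Σ|x[n]|² = (1/N)Σ|X[k]|², so Σ|X[k]|² = N·Σ|x[n]|² = 3·10.0000

Σ|X[k]|² = N·Σ|x[n]|² = 3·10.0000 = 30.0000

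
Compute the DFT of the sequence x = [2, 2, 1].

X[k] = Σ(n=0 to 2) x[n] · ω_3^(nk)
where ω_3 = e^(-2πi/3)

Computing each X[k]:
X[0] = 5
X[1] = 0.5000-0.8660i
X[2] = 0.5000+0.8660i

X = [5, 0.5000-0.8660i, 0.5000+0.8660i]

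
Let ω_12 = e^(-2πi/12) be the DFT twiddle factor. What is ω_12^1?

ω_12^1 = e^(-2πi·1/12)
= cos(-2π·1/12) + i·sin(-2π·1/12)
= cos(-2π/12) + i·sin(-2π/12)

ω_12^1 = cos(-2π/12) + i·sin(-2π/12) = 0.8660-0.5000i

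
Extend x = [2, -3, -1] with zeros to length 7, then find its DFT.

Original 3-point DFT: [-2, 4.0000+1.7321i, 4.0000-1.7321i]
Zero-padded 7-point DFT provides frequency interpolation.

DFT_7([x, 0, ...]) = [-2, 0.3521+3.3204i, 3.5685+2.4909i, 4.0794+0.5198i, 4.0794-0.5198i, 3.5685-2.4909i, 0.3521-3.3204i]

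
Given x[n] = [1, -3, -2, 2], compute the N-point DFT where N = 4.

X[k] = Σ(n=0 to 3) x[n] · ω_4^(nk)
where ω_4 = e^(-2πi/4)

Computing each X[k]:
X[0] = -2
X[1] = 3+5i
X[2] = 0
X[3] = 3-5i

X = [-2, 3+5i, 0, 3-5i]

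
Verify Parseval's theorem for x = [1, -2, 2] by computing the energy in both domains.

Time domain:
Σ|x[n]|² = |1|² + |-2|² + |2|² = 9.0000

Frequency domain:
(1/3)Σ|X[k]|² = (1/3)(|1|² + |1.0000+3.4641i|² + |1.0000-3.4641i|²) = (1/3)·27.0000 = 9.0000

Both sides agree, confirming Parseval's theorem.

Σ|x[n]|² = (1/N)Σ|X[k]|² = 9.0000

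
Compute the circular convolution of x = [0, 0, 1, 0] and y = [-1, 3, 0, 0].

(x ⊛ y)[n] = Σ(m=0 to 3) x[m] · y[(n-m) mod 4]

Computing each output sample:
(x ⊛ y)[0] = 0
(x ⊛ y)[1] = 0
(x ⊛ y)[2] = -1
(x ⊛ y)[3] = 3

x ⊛ y = [0, 0, -1, 3]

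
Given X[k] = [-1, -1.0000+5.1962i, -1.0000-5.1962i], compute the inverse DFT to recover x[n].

x[n] = (1/3) Σ(k=0 to 2) X[k] · e^(2πikn/3)

Computing each x[n]:
x[0] = -1
x[1] = -3
x[2] = 3

x = [-1, -3, 3]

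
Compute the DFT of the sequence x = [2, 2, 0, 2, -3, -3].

X[k] = Σ(n=0 to 5) x[n] · ω_6^(nk)
where ω_6 = e^(-2πi/6)

Computing each X[k]:
X[0] = 0
X[1] = 1.0000-6.9282i
X[2] = 6.0000-1.7321i
X[3] = -2
X[4] = 6.0000+1.7321i
X[5] = 1.0000+6.9282i

X = [0, 1.0000-6.9282i, 6.0000-1.7321i, -2, 6.0000+1.7321i, 1.0000+6.9282i]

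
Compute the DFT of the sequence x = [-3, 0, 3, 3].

X[k] = Σ(n=0 to 3) x[n] · ω_4^(nk)
where ω_4 = e^(-2πi/4)

Computing each X[k]:
X[0] = 3
X[1] = -6+3i
X[2] = -3
X[3] = -6-3i

X = [3, -6+3i, -3, -6-3i]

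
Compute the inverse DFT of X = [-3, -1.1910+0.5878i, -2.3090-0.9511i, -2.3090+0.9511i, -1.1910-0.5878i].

x[n] = (1/5) Σ(k=0 to 4) X[k] · e^(2πikn/5)

Computing each x[n]:
x[0] = -2
x[1] = 0
x[2] = -1
x[3] = 0
x[4] = 0

x = [-2, 0, -1, 0, 0]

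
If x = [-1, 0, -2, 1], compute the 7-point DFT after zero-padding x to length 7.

Original 4-point DFT: [-2, 1+1i, -4, 1-1i]
Zero-padded 7-point DFT provides frequency interpolation.

DFT_7([x, 0, ...]) = [-2, -1.4559+1.5160i, 1.4254-0.0859i, -2.4695-2.5386i, -2.4695+2.5386i, 1.4254+0.0859i, -1.4559-1.5160i]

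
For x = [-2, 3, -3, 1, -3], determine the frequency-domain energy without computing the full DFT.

Parseval: Σ|x[n]|² = (1/N)Σ|X[k]|², so Σ|X[k]|² = N·Σ|x[n]|² = 5·32.0000

Σ|X[k]|² = N·Σ|x[n]|² = 5·32.0000 = 160.0000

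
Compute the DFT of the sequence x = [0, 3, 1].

X[k] = Σ(n=0 to 2) x[n] · ω_3^(nk)
where ω_3 = e^(-2πi/3)

Computing each X[k]:
X[0] = 4
X[1] = -2.0000-1.7321i
X[2] = -2.0000+1.7321i

X = [4, -2.0000-1.7321i, -2.0000+1.7321i]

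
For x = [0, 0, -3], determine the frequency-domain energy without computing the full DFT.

Parseval: Σ|x[n]|² = (1/N)Σ|X[k]|², so Σ|X[k]|² = N·Σ|x[n]|² = 3·9.0000

Σ|X[k]|² = N·Σ|x[n]|² = 3·9.0000 = 27.0000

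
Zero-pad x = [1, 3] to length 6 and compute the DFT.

Original 2-point DFT: [4, -2]
Zero-padded 6-point DFT provides frequency interpolation.

DFT_6([x, 0, ...]) = [4, 2.5000-2.5981i, -0.5000-2.5981i, -2, -0.5000+2.5981i, 2.5000+2.5981i]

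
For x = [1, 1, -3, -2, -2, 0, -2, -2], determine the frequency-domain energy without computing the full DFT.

Parseval: Σ|x[n]|² = (1/N)Σ|X[k]|², so Σ|X[k]|² = N·Σ|x[n]|² = 8·27.0000

Σ|X[k]|² = N·Σ|x[n]|² = 8·27.0000 = 216.0000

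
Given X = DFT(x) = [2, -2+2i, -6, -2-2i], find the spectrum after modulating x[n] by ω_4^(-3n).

Modulation property: DFT(ω_4^(-3n)·x[n]) = X[(k-3) mod 4], so circularly shift X by 3 positions.

X[k-3] = [-2+2i, -6, -2-2i, 2]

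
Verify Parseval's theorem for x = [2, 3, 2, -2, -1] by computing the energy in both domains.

Time domain:
Σ|x[n]|² = |2|² + |3|² + |2|² + |-2|² + |-1|² = 22.0000

Frequency domain:
(1/5)Σ|X[k]|² = (1/5)(|4|² + |2.6180-6.1554i|² + |0.3820+1.4531i|² + |0.3820-1.4531i|² + |2.6180+6.1554i|²) = (1/5)·110.0000 = 22.0000

Both sides agree, confirming Parseval's theorem.

Σ|x[n]|² = (1/N)Σ|X[k]|² = 22.0000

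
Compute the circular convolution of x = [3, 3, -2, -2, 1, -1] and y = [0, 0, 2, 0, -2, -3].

(x ⊛ y)[n] = Σ(m=0 to 5) x[m] · y[(n-m) mod 6]

Computing each output sample:
(x ⊛ y)[0] = -3
(x ⊛ y)[1] = 8
(x ⊛ y)[2] = 10
(x ⊛ y)[3] = 5
(x ⊛ y)[4] = -7
(x ⊛ y)[5] = -19

x ⊛ y = [-3, 8, 10, 5, -7, -19]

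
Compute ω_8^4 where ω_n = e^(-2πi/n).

ω_8^4 = e^(-2πi·4/8)
= cos(-2π·4/8) + i·sin(-2π·4/8)
= cos(-8π/8) + i·sin(-8π/8)

ω_8^4 = cos(-8π/8) + i·sin(-8π/8) = -1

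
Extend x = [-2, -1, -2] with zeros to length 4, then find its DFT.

Original 3-point DFT: [-5, -0.5000-0.8660i, -0.5000+0.8660i]
Zero-padded 4-point DFT provides frequency interpolation.

DFT_4([x, 0, ...]) = [-5, 1i, -3, -1i]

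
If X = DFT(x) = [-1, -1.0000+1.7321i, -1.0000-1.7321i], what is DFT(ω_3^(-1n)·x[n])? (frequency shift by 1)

Modulation property: DFT(ω_3^(-1n)·x[n]) = X[(k-1) mod 3], so circularly shift X by 1 positions.

X[k-1] = [-1.0000-1.7321i, -1, -1.0000+1.7321i]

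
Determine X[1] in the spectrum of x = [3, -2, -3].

X[1] = Σ(n=0 to 2) x[n] · ω_3^(1n) where ω_3 = e^(-2πi/3)
= (3)·ω_3^0 + (-2)·ω_3^1 + (-3)·ω_3^2

X[1] = 5.5000-0.8660i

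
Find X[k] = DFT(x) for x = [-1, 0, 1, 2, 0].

X[k] = Σ(n=0 to 4) x[n] · ω_5^(nk)
where ω_5 = e^(-2πi/5)

Computing each X[k]:
X[0] = 2
X[1] = -3.4271+0.5878i
X[2] = -0.0729-0.9511i
X[3] = -0.0729+0.9511i
X[4] = -3.4271-0.5878i

X = [2, -3.4271+0.5878i, -0.0729-0.9511i, -0.0729+0.9511i, -3.4271-0.5878i]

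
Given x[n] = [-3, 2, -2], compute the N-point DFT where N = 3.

X[k] = Σ(n=0 to 2) x[n] · ω_3^(nk)
where ω_3 = e^(-2πi/3)

Computing each X[k]:
X[0] = -3
X[1] = -3.0000-3.4641i
X[2] = -3.0000+3.4641i

X = [-3, -3.0000-3.4641i, -3.0000+3.4641i]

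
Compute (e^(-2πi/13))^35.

Since ω_13^13 = 1, powers reduce modulo 13.
35 mod 13 = 9
So ω_13^35 = ω_13^9 = e^(-2πi·9/13)

ω_13^35 = ω_13^9 = -0.3546+0.9350i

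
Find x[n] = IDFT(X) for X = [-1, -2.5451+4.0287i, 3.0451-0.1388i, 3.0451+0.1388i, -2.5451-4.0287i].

x[n] = (1/5) Σ(k=0 to 4) X[k] · e^(2πikn/5)

Computing each x[n]:
x[0] = 0
x[1] = -3
x[2] = 0
x[3] = 2
x[4] = 0

x = [0, -3, 0, 2, 0]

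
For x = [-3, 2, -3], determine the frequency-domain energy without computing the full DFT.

Parseval: Σ|x[n]|² = (1/N)Σ|X[k]|², so Σ|X[k]|² = N·Σ|x[n]|² = 3·22.0000

Σ|X[k]|² = N·Σ|x[n]|² = 3·22.0000 = 66.0000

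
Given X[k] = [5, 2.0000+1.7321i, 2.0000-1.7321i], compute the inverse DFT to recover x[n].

x[n] = (1/3) Σ(k=0 to 2) X[k] · e^(2πikn/3)

Computing each x[n]:
x[0] = 3
x[1] = 0
x[2] = 2

x = [3, 0, 2]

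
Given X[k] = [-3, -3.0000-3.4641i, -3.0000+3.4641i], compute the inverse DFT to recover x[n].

x[n] = (1/3) Σ(k=0 to 2) X[k] · e^(2πikn/3)

Computing each x[n]:
x[0] = -3
x[1] = 2
x[2] = -2

x = [-3, 2, -2]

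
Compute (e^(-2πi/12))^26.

Since ω_12^12 = 1, powers reduce modulo 12.
26 mod 12 = 2
So ω_12^26 = ω_12^2 = e^(-2πi·2/12)

ω_12^26 = ω_12^2 = 0.5000-0.8660i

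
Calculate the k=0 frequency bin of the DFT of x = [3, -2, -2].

X[0] = Σ(n=0 to 2) x[n] · ω_3^0 = Σ x[n]
= (3) + (-2) + (-2)

X[0] = -1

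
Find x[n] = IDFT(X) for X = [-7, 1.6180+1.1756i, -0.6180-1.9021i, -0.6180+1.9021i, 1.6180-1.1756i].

x[n] = (1/5) Σ(k=0 to 4) X[k] · e^(2πikn/5)

Computing each x[n]:
x[0] = -1
x[1] = -1
x[2] = -3
x[3] = -1
x[4] = -1

x = [-1, -1, -3, -1, -1]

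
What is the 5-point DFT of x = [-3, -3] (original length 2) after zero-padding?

Original 2-point DFT: [-6, 0]
Zero-padded 5-point DFT provides frequency interpolation.

DFT_5([x, 0, ...]) = [-6, -3.9271+2.8532i, -0.5729+1.7634i, -0.5729-1.7634i, -3.9271-2.8532i]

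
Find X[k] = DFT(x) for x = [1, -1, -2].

X[k] = Σ(n=0 to 2) x[n] · ω_3^(nk)
where ω_3 = e^(-2πi/3)

Computing each X[k]:
X[0] = -2
X[1] = 2.5000-0.8660i
X[2] = 2.5000+0.8660i

X = [-2, 2.5000-0.8660i, 2.5000+0.8660i]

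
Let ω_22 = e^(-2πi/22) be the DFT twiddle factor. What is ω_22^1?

ω_22^1 = e^(-2πi·1/22)
= cos(-2π·1/22) + i·sin(-2π·1/22)
= cos(-2π/22) + i·sin(-2π/22)

ω_22^1 = cos(-2π/22) + i·sin(-2π/22) = 0.9595-0.2817i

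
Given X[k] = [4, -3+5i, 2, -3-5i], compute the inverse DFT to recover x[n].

x[n] = (1/4) Σ(k=0 to 3) X[k] · e^(2πikn/4)

Computing each x[n]:
x[0] = 0
x[1] = -2
x[2] = 3
x[3] = 3

x = [0, -2, 3, 3]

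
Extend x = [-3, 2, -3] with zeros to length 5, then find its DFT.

Original 3-point DFT: [-4, -2.5000-4.3301i, -2.5000+4.3301i]
Zero-padded 5-point DFT provides frequency interpolation.

DFT_5([x, 0, ...]) = [-4, 0.0451-0.1388i, -5.5451-4.0287i, -5.5451+4.0287i, 0.0451+0.1388i]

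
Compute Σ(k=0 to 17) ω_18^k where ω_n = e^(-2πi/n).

Sum of all nth roots of unity equals 0 for n > 1 (geometric series with r ≠ 1).

0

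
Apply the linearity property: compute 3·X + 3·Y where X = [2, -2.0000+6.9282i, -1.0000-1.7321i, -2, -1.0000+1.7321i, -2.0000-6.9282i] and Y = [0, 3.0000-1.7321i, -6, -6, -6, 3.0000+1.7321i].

By linearity: DFT(3x + 3y) = 3·DFT(x) + 3·DFT(y)
= 3·[2, -2.0000+6.9282i, -1.0000-1.7321i, -2, -1.0000+1.7321i, -2.0000-6.9282i] + 3·[0, 3.0000-1.7321i, -6, -6, -6, 3.0000+1.7321i]

Computing element-wise:
Z[0] = 3·(2) + 3·(0) = 6
Z[1] = 3·(-2.0000+6.9282i) + 3·(3.0000-1.7321i) = 3.0000+15.5883i
Z[2] = 3·(-1.0000-1.7321i) + 3·(-6) = -21.0000-5.1963i
Z[3] = 3·(-2) + 3·(-6) = -24
Z[4] = 3·(-1.0000+1.7321i) + 3·(-6) = -21.0000+5.1963i
Z[5] = 3·(-2.0000-6.9282i) + 3·(3.0000+1.7321i) = 3.0000-15.5883i

DFT(3x + 3y) = 3·X + 3·Y = [6, 3.0000+15.5883i, -21.0000-5.1963i, -24, -21.0000+5.1963i, 3.0000-15.5883i]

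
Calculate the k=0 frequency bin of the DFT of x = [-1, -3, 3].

X[0] = Σ(n=0 to 2) x[n] · ω_3^0 = Σ x[n]
= (-1) + (-3) + (3)

X[0] = -1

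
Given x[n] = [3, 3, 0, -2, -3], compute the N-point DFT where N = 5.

X[k] = Σ(n=0 to 4) x[n] · ω_5^(nk)
where ω_5 = e^(-2πi/5)

Computing each X[k]:
X[0] = 1
X[1] = 4.6180-6.8819i
X[2] = 2.3820-1.6246i
X[3] = 2.3820+1.6246i
X[4] = 4.6180+6.8819i

X = [1, 4.6180-6.8819i, 2.3820-1.6246i, 2.3820+1.6246i, 4.6180+6.8819i]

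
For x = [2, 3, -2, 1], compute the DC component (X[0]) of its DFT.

X[0] = Σ(n=0 to 3) x[n] · ω_4^0 = Σ x[n]
= (2) + (3) + (-2) + (1)

X[0] = 4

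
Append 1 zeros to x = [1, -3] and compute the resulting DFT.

Original 2-point DFT: [-2, 4]
Zero-padded 3-point DFT provides frequency interpolation.

DFT_3([x, 0, ...]) = [-2, 2.5000+2.5981i, 2.5000-2.5981i]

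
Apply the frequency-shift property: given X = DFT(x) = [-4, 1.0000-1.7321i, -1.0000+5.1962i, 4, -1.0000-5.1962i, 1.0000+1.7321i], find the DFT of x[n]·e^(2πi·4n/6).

Modulation property: DFT(ω_6^(-4n)·x[n]) = X[(k-4) mod 6], so circularly shift X by 4 positions.

X[k-4] = [-1.0000+5.1962i, 4, -1.0000-5.1962i, 1.0000+1.7321i, -4, 1.0000-1.7321i]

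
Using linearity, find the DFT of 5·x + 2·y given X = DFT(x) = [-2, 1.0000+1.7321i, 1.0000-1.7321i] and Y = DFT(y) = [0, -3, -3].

By linearity: DFT(5x + 2y) = 5·DFT(x) + 2·DFT(y)
= 5·[-2, 1.0000+1.7321i, 1.0000-1.7321i] + 2·[0, -3, -3]

Computing element-wise:
Z[0] = 5·(-2) + 2·(0) = -10
Z[1] = 5·(1.0000+1.7321i) + 2·(-3) = -1.0000+8.6605i
Z[2] = 5·(1.0000-1.7321i) + 2·(-3) = -1.0000-8.6605i

DFT(5x + 2y) = 5·X + 2·Y = [-10, -1.0000+8.6605i, -1.0000-8.6605i]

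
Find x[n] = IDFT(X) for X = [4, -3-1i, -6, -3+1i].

x[n] = (1/4) Σ(k=0 to 3) X[k] · e^(2πikn/4)

Computing each x[n]:
x[0] = -2
x[1] = 3
x[2] = 1
x[3] = 2

x = [-2, 3, 1, 2]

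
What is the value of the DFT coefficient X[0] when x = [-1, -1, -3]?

X[0] = Σ(n=0 to 2) x[n] · ω_3^0 = Σ x[n]
= (-1) + (-1) + (-3)

X[0] = -5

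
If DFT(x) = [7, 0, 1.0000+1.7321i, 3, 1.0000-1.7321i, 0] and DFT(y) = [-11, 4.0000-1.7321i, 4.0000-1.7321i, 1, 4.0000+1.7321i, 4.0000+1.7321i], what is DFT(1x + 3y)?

By linearity: DFT(1x + 3y) = 1·DFT(x) + 3·DFT(y)
= 1·[7, 0, 1.0000+1.7321i, 3, 1.0000-1.7321i, 0] + 3·[-11, 4.0000-1.7321i, 4.0000-1.7321i, 1, 4.0000+1.7321i, 4.0000+1.7321i]

Computing element-wise:
Z[0] = 1·(7) + 3·(-11) = -26
Z[1] = 1·(0) + 3·(4.0000-1.7321i) = 12.0000-5.1963i
Z[2] = 1·(1.0000+1.7321i) + 3·(4.0000-1.7321i) = 13.0000-3.4642i
Z[3] = 1·(3) + 3·(1) = 6
Z[4] = 1·(1.0000-1.7321i) + 3·(4.0000+1.7321i) = 13.0000+3.4642i
Z[5] = 1·(0) + 3·(4.0000+1.7321i) = 12.0000+5.1963i

DFT(1x + 3y) = 1·X + 3·Y = [-26, 12.0000-5.1963i, 13.0000-3.4642i, 6, 13.0000+3.4642i, 12.0000+5.1963i]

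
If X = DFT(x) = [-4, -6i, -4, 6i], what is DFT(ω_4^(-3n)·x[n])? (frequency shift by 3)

Modulation property: DFT(ω_4^(-3n)·x[n]) = X[(k-3) mod 4], so circularly shift X by 3 positions.

X[k-3] = [-6i, -4, 6i, -4]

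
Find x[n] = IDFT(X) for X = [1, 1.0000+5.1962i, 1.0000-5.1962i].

x[n] = (1/3) Σ(k=0 to 2) X[k] · e^(2πikn/3)

Computing each x[n]:
x[0] = 1
x[1] = -3
x[2] = 3

x = [1, -3, 3]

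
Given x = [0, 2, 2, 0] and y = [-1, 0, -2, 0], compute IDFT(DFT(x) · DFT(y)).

(x ⊛ y)[n] = Σ(m=0 to 3) x[m] · y[(n-m) mod 4]

Computing each output sample:
(x ⊛ y)[0] = -4
(x ⊛ y)[1] = -2
(x ⊛ y)[2] = -2
(x ⊛ y)[3] = -4

x ⊛ y = [-4, -2, -2, -4]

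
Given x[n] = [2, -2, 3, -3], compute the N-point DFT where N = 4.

X[k] = Σ(n=0 to 3) x[n] · ω_4^(nk)
where ω_4 = e^(-2πi/4)

Computing each X[k]:
X[0] = 0
X[1] = -1-1i
X[2] = 10
X[3] = -1+1i

X = [0, -1-1i, 10, -1+1i]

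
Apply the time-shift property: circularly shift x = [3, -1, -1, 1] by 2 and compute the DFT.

Time shift by 2: X_shifted[k] = ω_4^(2k) · X[k]
Shifted x = [-1, 1, 3, -1]

DFT(x[n-2]) = [2, -4-2i, 2, -4+2i]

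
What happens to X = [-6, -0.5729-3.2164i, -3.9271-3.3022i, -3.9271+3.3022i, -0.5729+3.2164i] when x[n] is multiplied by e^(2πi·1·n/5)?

Modulation property: DFT(ω_5^(-1n)·x[n]) = X[(k-1) mod 5], so circularly shift X by 1 positions.

X[k-1] = [-0.5729+3.2164i, -6, -0.5729-3.2164i, -3.9271-3.3022i, -3.9271+3.3022i]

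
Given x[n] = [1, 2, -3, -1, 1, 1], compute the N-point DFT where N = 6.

X[k] = Σ(n=0 to 5) x[n] · ω_6^(nk)
where ω_6 = e^(-2πi/6)

Computing each X[k]:
X[0] = 1
X[1] = 4.5000+2.5981i
X[2] = -0.5000-4.3301i
X[3] = -3
X[4] = -0.5000+4.3301i
X[5] = 4.5000-2.5981i

X = [1, 4.5000+2.5981i, -0.5000-4.3301i, -3, -0.5000+4.3301i, 4.5000-2.5981i]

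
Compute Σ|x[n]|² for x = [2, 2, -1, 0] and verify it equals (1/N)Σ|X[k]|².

Time domain:
Σ|x[n]|² = |2|² + |2|² + |-1|² + |0|² = 9.0000

Frequency domain:
(1/4)Σ|X[k]|² = (1/4)(|3|² + |3-2i|² + |-1|² + |3+2i|²) = (1/4)·36.0000 = 9.0000

Both sides agree, confirming Parseval's theorem.

Σ|x[n]|² = (1/N)Σ|X[k]|² = 9.0000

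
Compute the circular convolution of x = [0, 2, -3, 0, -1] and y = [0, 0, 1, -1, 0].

(x ⊛ y)[n] = Σ(m=0 to 4) x[m] · y[(n-m) mod 5]

Computing each output sample:
(x ⊛ y)[0] = 3
(x ⊛ y)[1] = -1
(x ⊛ y)[2] = 1
(x ⊛ y)[3] = 2
(x ⊛ y)[4] = -5

x ⊛ y = [3, -1, 1, 2, -5]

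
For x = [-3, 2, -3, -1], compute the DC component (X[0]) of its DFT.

X[0] = Σ(n=0 to 3) x[n] · ω_4^0 = Σ x[n]
= (-3) + (2) + (-3) + (-1)

X[0] = -5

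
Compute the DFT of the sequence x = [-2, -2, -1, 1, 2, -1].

X[k] = Σ(n=0 to 5) x[n] · ω_6^(nk)
where ω_6 = e^(-2πi/6)

Computing each X[k]:
X[0] = -3
X[1] = -5.0000+3.4641i
X[2] = -1.7321i
X[3] = 1
X[4] = 1.7321i
X[5] = -5.0000-3.4641i

X = [-3, -5.0000+3.4641i, -1.7321i, 1, 1.7321i, -5.0000-3.4641i]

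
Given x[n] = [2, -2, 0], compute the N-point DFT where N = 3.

X[k] = Σ(n=0 to 2) x[n] · ω_3^(nk)
where ω_3 = e^(-2πi/3)

Computing each X[k]:
X[0] = 0
X[1] = 3.0000+1.7321i
X[2] = 3.0000-1.7321i

X = [0, 3.0000+1.7321i, 3.0000-1.7321i]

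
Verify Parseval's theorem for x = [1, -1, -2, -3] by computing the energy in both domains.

Time domain:
Σ|x[n]|² = |1|² + |-1|² + |-2|² + |-3|² = 15.0000

Frequency domain:
(1/4)Σ|X[k]|² = (1/4)(|-5|² + |3-2i|² + |3|² + |3+2i|²) = (1/4)·60.0000 = 15.0000

Both sides agree, confirming Parseval's theorem.

Σ|x[n]|² = (1/N)Σ|X[k]|² = 15.0000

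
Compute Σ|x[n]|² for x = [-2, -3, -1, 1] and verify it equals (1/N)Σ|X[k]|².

Time domain:
Σ|x[n]|² = |-2|² + |-3|² + |-1|² + |1|² = 15.0000

Frequency domain:
(1/4)Σ|X[k]|² = (1/4)(|-5|² + |-1+4i|² + |-1|² + |-1-4i|²) = (1/4)·60.0000 = 15.0000

Both sides agree, confirming Parseval's theorem.

Σ|x[n]|² = (1/N)Σ|X[k]|² = 15.0000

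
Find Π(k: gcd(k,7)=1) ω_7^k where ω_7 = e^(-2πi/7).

The primitive 7th roots of unity are ω_7^k for k coprime to 7: k ∈ {1, 2, 3, 4, 5, 6}
Their product equals the constant term of the cyclotomic polynomial Φ_7(x) up to sign.
For n ≥ 3, the product of all primitive nth roots of unity is 1. (For n=1 it is 1; for n=2 it is -1.)

1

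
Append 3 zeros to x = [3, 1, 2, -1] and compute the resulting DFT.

Original 4-point DFT: [5, 1-2i, 5, 1+2i]
Zero-padded 7-point DFT provides frequency interpolation.

DFT_7([x, 0, ...]) = [5, 4.0794-2.2978i, 0.3521-0.8890i, 3.5685+2.1047i, 3.5685-2.1047i, 0.3521+0.8890i, 4.0794+2.2978i]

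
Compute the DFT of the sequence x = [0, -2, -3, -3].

X[k] = Σ(n=0 to 3) x[n] · ω_4^(nk)
where ω_4 = e^(-2πi/4)

Computing each X[k]:
X[0] = -8
X[1] = 3-1i
X[2] = 2
X[3] = 3+1i

X = [-8, 3-1i, 2, 3+1i]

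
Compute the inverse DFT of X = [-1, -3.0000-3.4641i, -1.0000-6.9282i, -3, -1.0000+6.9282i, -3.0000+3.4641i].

x[n] = (1/6) Σ(k=0 to 5) X[k] · e^(2πikn/6)

Computing each x[n]:
x[0] = -2
x[1] = 3
x[2] = -1
x[3] = 1
x[4] = 1
x[5] = -3

x = [-2, 3, -1, 1, 1, -3]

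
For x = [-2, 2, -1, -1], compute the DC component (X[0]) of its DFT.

X[0] = Σ(n=0 to 3) x[n] · ω_4^0 = Σ x[n]
= (-2) + (2) + (-1) + (-1)

X[0] = -2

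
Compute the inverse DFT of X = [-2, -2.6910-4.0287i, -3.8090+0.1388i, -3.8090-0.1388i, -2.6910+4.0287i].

x[n] = (1/5) Σ(k=0 to 4) X[k] · e^(2πikn/5)

Computing each x[n]:
x[0] = -3
x[1] = 2
x[2] = 1
x[3] = -1
x[4] = -1

x = [-3, 2, 1, -1, -1]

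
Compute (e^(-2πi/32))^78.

Since ω_32^32 = 1, powers reduce modulo 32.
78 mod 32 = 14
So ω_32^78 = ω_32^14 = e^(-2πi·14/32)

ω_32^78 = ω_32^14 = -0.9239-0.3827i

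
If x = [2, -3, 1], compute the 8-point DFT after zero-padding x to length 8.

Original 3-point DFT: [0, 3.0000+3.4641i, 3.0000-3.4641i]
Zero-padded 8-point DFT provides frequency interpolation.

DFT_8([x, 0, ...]) = [0, -0.1213+1.1213i, 1+3i, 4.1213+3.1213i, 6, 4.1213-3.1213i, 1-3i, -0.1213-1.1213i]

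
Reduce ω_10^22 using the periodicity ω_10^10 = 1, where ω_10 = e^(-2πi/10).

Since ω_10^10 = 1, powers reduce modulo 10.
22 mod 10 = 2
So ω_10^22 = ω_10^2 = e^(-2πi·2/10)

ω_10^22 = ω_10^2 = 0.3090-0.9511i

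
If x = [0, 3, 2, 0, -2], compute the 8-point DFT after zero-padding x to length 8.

Original 5-point DFT: [3, -1.3090-5.9309i, -0.1910-1.0368i, -0.1910+1.0368i, -1.3090+5.9309i]
Zero-padded 8-point DFT provides frequency interpolation.

DFT_8([x, 0, ...]) = [3, 4.1213-4.1213i, -4-3i, -0.1213-0.1213i, -3, -0.1213+0.1213i, -4+3i, 4.1213+4.1213i]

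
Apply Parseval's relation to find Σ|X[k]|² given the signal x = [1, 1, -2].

Parseval: Σ|x[n]|² = (1/N)Σ|X[k]|², so Σ|X[k]|² = N·Σ|x[n]|² = 3·6.0000

Σ|X[k]|² = N·Σ|x[n]|² = 3·6.0000 = 18.0000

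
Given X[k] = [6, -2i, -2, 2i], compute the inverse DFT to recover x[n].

x[n] = (1/4) Σ(k=0 to 3) X[k] · e^(2πikn/4)

Computing each x[n]:
x[0] = 1
x[1] = 3
x[2] = 1
x[3] = 1

x = [1, 3, 1, 1]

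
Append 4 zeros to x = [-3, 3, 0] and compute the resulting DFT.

Original 3-point DFT: [0, -4.5000-2.5981i, -4.5000+2.5981i]
Zero-padded 7-point DFT provides frequency interpolation.

DFT_7([x, 0, ...]) = [0, -1.1295-2.3455i, -3.6676-2.9248i, -5.7029-1.3017i, -5.7029+1.3017i, -3.6676+2.9248i, -1.1295+2.3455i]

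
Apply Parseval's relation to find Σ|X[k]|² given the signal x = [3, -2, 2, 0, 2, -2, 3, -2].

Parseval: Σ|x[n]|² = (1/N)Σ|X[k]|², so Σ|X[k]|² = N·Σ|x[n]|² = 8·38.0000

Σ|X[k]|² = N·Σ|x[n]|² = 8·38.0000 = 304.0000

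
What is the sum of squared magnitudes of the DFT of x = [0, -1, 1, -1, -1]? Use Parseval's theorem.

Parseval: Σ|x[n]|² = (1/N)Σ|X[k]|², so Σ|X[k]|² = N·Σ|x[n]|² = 5·4.0000

Σ|X[k]|² = N·Σ|x[n]|² = 5·4.0000 = 20.0000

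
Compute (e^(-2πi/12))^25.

Since ω_12^12 = 1, powers reduce modulo 12.
25 mod 12 = 1
So ω_12^25 = ω_12^1 = e^(-2πi·1/12)

ω_12^25 = ω_12^1 = 0.8660-0.5000i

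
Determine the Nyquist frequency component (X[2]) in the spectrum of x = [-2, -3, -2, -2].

X[2] = Σ(n=0 to 3) x[n] · ω_4^(2n) where ω_4 = e^(-2πi/4)
= (-2)·ω_4^0 + (-3)·ω_4^2 + (-2)·ω_4^4 + (-2)·ω_4^6

X[2] = 1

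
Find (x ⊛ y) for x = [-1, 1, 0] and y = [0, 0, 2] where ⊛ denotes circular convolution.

(x ⊛ y)[n] = Σ(m=0 to 2) x[m] · y[(n-m) mod 3]

Computing each output sample:
(x ⊛ y)[0] = 2
(x ⊛ y)[1] = 0
(x ⊛ y)[2] = -2

x ⊛ y = [2, 0, -2]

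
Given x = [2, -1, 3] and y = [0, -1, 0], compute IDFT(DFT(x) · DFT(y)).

(x ⊛ y)[n] = Σ(m=0 to 2) x[m] · y[(n-m) mod 3]

Computing each output sample:
(x ⊛ y)[0] = -3
(x ⊛ y)[1] = -2
(x ⊛ y)[2] = 1

x ⊛ y = [-3, -2, 1]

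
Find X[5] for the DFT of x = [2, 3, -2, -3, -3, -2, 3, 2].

X[5] = Σ(n=0 to 7) x[n] · ω_8^(5n) where ω_8 = e^(-2πi/8)
= (2)·ω_8^0 + (3)·ω_8^5 + (-2)·ω_8^10 + (-3)·ω_8^15 + (-3)·ω_8^20 + (-2)·ω_8^25 + (3)·ω_8^30 + (2)·ω_8^35

X[5] = -2.0711+5.0000i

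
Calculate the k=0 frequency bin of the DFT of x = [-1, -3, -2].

X[0] = Σ(n=0 to 2) x[n] · ω_3^0 = Σ x[n]
= (-1) + (-3) + (-2)

X[0] = -6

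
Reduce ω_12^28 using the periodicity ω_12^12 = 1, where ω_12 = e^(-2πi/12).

Since ω_12^12 = 1, powers reduce modulo 12.
28 mod 12 = 4
So ω_12^28 = ω_12^4 = e^(-2πi·4/12)

ω_12^28 = ω_12^4 = -0.5000-0.8660i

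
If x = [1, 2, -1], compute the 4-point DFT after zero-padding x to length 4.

Original 3-point DFT: [2, 0.5000-2.5981i, 0.5000+2.5981i]
Zero-padded 4-point DFT provides frequency interpolation.

DFT_4([x, 0, ...]) = [2, 2-2i, -2, 2+2i]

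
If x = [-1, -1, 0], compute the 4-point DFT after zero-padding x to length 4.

Original 3-point DFT: [-2, -0.5000+0.8660i, -0.5000-0.8660i]
Zero-padded 4-point DFT provides frequency interpolation.

DFT_4([x, 0, ...]) = [-2, -1+1i, 0, -1-1i]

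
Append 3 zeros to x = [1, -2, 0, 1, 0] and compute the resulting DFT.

Original 5-point DFT: [0, -0.4271+2.4899i, 2.9271+0.2245i, 2.9271-0.2245i, -0.4271-2.4899i]
Zero-padded 8-point DFT provides frequency interpolation.

DFT_8([x, 0, ...]) = [0, -1.1213+0.7071i, 1+3i, 3.1213+0.7071i, 2, 3.1213-0.7071i, 1-3i, -1.1213-0.7071i]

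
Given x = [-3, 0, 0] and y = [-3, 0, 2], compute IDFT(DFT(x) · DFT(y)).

(x ⊛ y)[n] = Σ(m=0 to 2) x[m] · y[(n-m) mod 3]

Computing each output sample:
(x ⊛ y)[0] = 9
(x ⊛ y)[1] = 0
(x ⊛ y)[2] = -6

x ⊛ y = [9, 0, -6]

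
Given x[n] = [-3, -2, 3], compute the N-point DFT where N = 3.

X[k] = Σ(n=0 to 2) x[n] · ω_3^(nk)
where ω_3 = e^(-2πi/3)

Computing each X[k]:
X[0] = -2
X[1] = -3.5000+4.3301i
X[2] = -3.5000-4.3301i

X = [-2, -3.5000+4.3301i, -3.5000-4.3301i]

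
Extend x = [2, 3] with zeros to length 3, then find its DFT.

Original 2-point DFT: [5, -1]
Zero-padded 3-point DFT provides frequency interpolation.

DFT_3([x, 0, ...]) = [5, 0.5000-2.5981i, 0.5000+2.5981i]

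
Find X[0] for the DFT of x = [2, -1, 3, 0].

X[0] = Σ(n=0 to 3) x[n] · ω_4^0 = Σ x[n]
= (2) + (-1) + (3) + (0)

X[0] = 4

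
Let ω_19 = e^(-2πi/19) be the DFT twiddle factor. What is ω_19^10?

ω_19^10 = e^(-2πi·10/19)
= cos(-2π·10/19) + i·sin(-2π·10/19)
= cos(-20π/19) + i·sin(-20π/19)

ω_19^10 = cos(-20π/19) + i·sin(-20π/19) = -0.9864+0.1646i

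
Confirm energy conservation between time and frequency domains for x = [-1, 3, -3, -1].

Time domain:
Σ|x[n]|² = |-1|² + |3|² + |-3|² + |-1|² = 20.0000

Frequency domain:
(1/4)Σ|X[k]|² = (1/4)(|-2|² + |2-4i|² + |-6|² + |2+4i|²) = (1/4)·80.0000 = 20.0000

Both sides agree, confirming Parseval's theorem.

Σ|x[n]|² = (1/N)Σ|X[k]|² = 20.0000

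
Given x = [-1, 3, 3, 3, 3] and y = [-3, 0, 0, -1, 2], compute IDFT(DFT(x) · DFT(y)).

(x ⊛ y)[n] = Σ(m=0 to 4) x[m] · y[(n-m) mod 5]

Computing each output sample:
(x ⊛ y)[0] = 6
(x ⊛ y)[1] = -6
(x ⊛ y)[2] = -6
(x ⊛ y)[3] = -2
(x ⊛ y)[4] = -14

x ⊛ y = [6, -6, -6, -2, -14]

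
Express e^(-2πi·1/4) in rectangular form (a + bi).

ω_4^1 = e^(-2πi·1/4)
= cos(-2π·1/4) + i·sin(-2π·1/4)
= cos(-2π/4) + i·sin(-2π/4)

ω_4^1 = cos(-2π/4) + i·sin(-2π/4) = -1i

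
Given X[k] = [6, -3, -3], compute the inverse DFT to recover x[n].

x[n] = (1/3) Σ(k=0 to 2) X[k] · e^(2πikn/3)

Computing each x[n]:
x[0] = 0
x[1] = 3
x[2] = 3

x = [0, 3, 3]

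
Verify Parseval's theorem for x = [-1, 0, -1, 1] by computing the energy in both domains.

Time domain:
Σ|x[n]|² = |-1|² + |0|² + |-1|² + |1|² = 3.0000

Frequency domain:
(1/4)Σ|X[k]|² = (1/4)(|-1|² + |1i|² + |-3|² + |-1i|²) = (1/4)·12.0000 = 3.0000

Both sides agree, confirming Parseval's theorem.

Σ|x[n]|² = (1/N)Σ|X[k]|² = 3.0000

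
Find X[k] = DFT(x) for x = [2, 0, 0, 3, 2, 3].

X[k] = Σ(n=0 to 5) x[n] · ω_6^(nk)
where ω_6 = e^(-2πi/6)

Computing each X[k]:
X[0] = 10
X[1] = -0.5000+4.3301i
X[2] = 2.5000+0.8660i
X[3] = -2
X[4] = 2.5000-0.8660i
X[5] = -0.5000-4.3301i

X = [10, -0.5000+4.3301i, 2.5000+0.8660i, -2, 2.5000-0.8660i, -0.5000-4.3301i]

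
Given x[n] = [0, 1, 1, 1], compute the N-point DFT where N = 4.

X[k] = Σ(n=0 to 3) x[n] · ω_4^(nk)
where ω_4 = e^(-2πi/4)

Computing each X[k]:
X[0] = 3
X[1] = -1
X[2] = -1
X[3] = -1

X = [3, -1, -1, -1]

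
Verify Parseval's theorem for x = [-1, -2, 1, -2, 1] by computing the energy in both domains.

Time domain:
Σ|x[n]|² = |-1|² + |-2|² + |1|² + |-2|² + |1|² = 11.0000

Frequency domain:
(1/5)Σ|X[k]|² = (1/5)(|-3|² + |-0.5000+1.0898i|² + |-0.5000+4.6165i|² + |-0.5000-4.6165i|² + |-0.5000-1.0898i|²) = (1/5)·55.0000 = 11.0000

Both sides agree, confirming Parseval's theorem.

Σ|x[n]|² = (1/N)Σ|X[k]|² = 11.0000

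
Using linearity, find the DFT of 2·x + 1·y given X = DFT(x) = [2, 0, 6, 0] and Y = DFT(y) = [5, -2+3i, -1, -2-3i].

By linearity: DFT(2x + 1y) = 2·DFT(x) + 1·DFT(y)
= 2·[2, 0, 6, 0] + 1·[5, -2+3i, -1, -2-3i]

Computing element-wise:
Z[0] = 2·(2) + 1·(5) = 9
Z[1] = 2·(0) + 1·(-2+3i) = -2+3i
Z[2] = 2·(6) + 1·(-1) = 11
Z[3] = 2·(0) + 1·(-2-3i) = -2-3i

DFT(2x + 1y) = 2·X + 1·Y = [9, -2+3i, 11, -2-3i]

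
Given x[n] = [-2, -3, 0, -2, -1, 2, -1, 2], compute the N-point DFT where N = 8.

X[k] = Σ(n=0 to 7) x[n] · ω_8^(nk)
where ω_8 = e^(-2πi/8)

Computing each X[k]:
X[0] = -5
X[1] = -1.7071+5.3640i
X[2] = -2+1i
X[3] = -0.2929+7.3640i
X[4] = -3
X[5] = -0.2929-7.3640i
X[6] = -2-1i
X[7] = -1.7071-5.3640i

X = [-5, -1.7071+5.3640i, -2+1i, -0.2929+7.3640i, -3, -0.2929-7.3640i, -2-1i, -1.7071-5.3640i]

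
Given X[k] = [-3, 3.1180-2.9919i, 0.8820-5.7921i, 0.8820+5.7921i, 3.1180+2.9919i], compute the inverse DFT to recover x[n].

x[n] = (1/5) Σ(k=0 to 4) X[k] · e^(2πikn/5)

Computing each x[n]:
x[0] = 1
x[1] = 2
x[2] = -3
x[3] = 0
x[4] = -3

x = [1, 2, -3, 0, -3]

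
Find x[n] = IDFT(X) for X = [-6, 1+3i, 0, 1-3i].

x[n] = (1/4) Σ(k=0 to 3) X[k] · e^(2πikn/4)

Computing each x[n]:
x[0] = -1
x[1] = -3
x[2] = -2
x[3] = 0

x = [-1, -3, -2, 0]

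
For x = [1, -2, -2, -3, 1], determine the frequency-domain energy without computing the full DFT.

Parseval: Σ|x[n]|² = (1/N)Σ|X[k]|², so Σ|X[k]|² = N·Σ|x[n]|² = 5·19.0000

Σ|X[k]|² = N·Σ|x[n]|² = 5·19.0000 = 95.0000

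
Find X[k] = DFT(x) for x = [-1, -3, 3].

X[k] = Σ(n=0 to 2) x[n] · ω_3^(nk)
where ω_3 = e^(-2πi/3)

Computing each X[k]:
X[0] = -1
X[1] = -1.0000+5.1962i
X[2] = -1.0000-5.1962i

X = [-1, -1.0000+5.1962i, -1.0000-5.1962i]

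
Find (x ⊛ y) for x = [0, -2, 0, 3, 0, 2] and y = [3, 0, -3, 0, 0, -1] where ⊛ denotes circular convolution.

(x ⊛ y)[n] = Σ(m=0 to 5) x[m] · y[(n-m) mod 6]

Computing each output sample:
(x ⊛ y)[0] = 2
(x ⊛ y)[1] = -12
(x ⊛ y)[2] = -3
(x ⊛ y)[3] = 15
(x ⊛ y)[4] = -2
(x ⊛ y)[5] = -3

x ⊛ y = [2, -12, -3, 15, -2, -3]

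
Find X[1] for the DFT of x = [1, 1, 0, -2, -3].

X[1] = Σ(n=0 to 4) x[n] · ω_5^(1n) where ω_5 = e^(-2πi/5)
= (1)·ω_5^0 + (1)·ω_5^1 + (0)·ω_5^2 + (-2)·ω_5^3 + (-3)·ω_5^4

X[1] = 2.0000-4.9798i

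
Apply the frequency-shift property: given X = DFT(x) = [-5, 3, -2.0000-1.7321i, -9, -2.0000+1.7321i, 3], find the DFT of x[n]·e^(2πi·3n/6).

Modulation property: DFT(ω_6^(-3n)·x[n]) = X[(k-3) mod 6], so circularly shift X by 3 positions.

X[k-3] = [-9, -2.0000+1.7321i, 3, -5, 3, -2.0000-1.7321i]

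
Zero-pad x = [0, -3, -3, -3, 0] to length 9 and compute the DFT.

Original 5-point DFT: [-9, 3.9271+2.8532i, 0.5729+1.7634i, 0.5729-1.7634i, 3.9271-2.8532i]
Zero-padded 9-point DFT provides frequency interpolation.

DFT_9([x, 0, ...]) = [-9, -1.3191+7.4809i, 3.7981+1.3824i, 0, 2.0209+1.6958i, 2.0209-1.6958i, 0, 3.7981-1.3824i, -1.3191-7.4809i]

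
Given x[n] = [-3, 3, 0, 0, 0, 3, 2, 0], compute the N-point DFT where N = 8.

X[k] = Σ(n=0 to 7) x[n] · ω_8^(nk)
where ω_8 = e^(-2πi/8)

Computing each X[k]:
X[0] = 5
X[1] = -3+2i
X[2] = -5-6i
X[3] = -3-2i
X[4] = -7
X[5] = -3+2i
X[6] = -5+6i
X[7] = -3-2i

X = [5, -3+2i, -5-6i, -3-2i, -7, -3+2i, -5+6i, -3-2i]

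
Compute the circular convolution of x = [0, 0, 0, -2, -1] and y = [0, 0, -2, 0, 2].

(x ⊛ y)[n] = Σ(m=0 to 4) x[m] · y[(n-m) mod 5]

Computing each output sample:
(x ⊛ y)[0] = 4
(x ⊛ y)[1] = 2
(x ⊛ y)[2] = -4
(x ⊛ y)[3] = -2
(x ⊛ y)[4] = 0

x ⊛ y = [4, 2, -4, -2, 0]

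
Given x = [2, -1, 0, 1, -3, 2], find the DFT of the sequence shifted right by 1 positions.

Time shift by 1: X_shifted[k] = ω_6^(1k) · X[k]
Shifted x = [2, 2, -1, 0, 1, -3]

DFT(x[n-1]) = [1, 1.5000-2.5981i, 2.5000-6.0622i, 3, 2.5000+6.0622i, 1.5000+2.5981i]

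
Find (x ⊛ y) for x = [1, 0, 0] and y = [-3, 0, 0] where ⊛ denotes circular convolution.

(x ⊛ y)[n] = Σ(m=0 to 2) x[m] · y[(n-m) mod 3]

Computing each output sample:
(x ⊛ y)[0] = -3
(x ⊛ y)[1] = 0
(x ⊛ y)[2] = 0

x ⊛ y = [-3, 0, 0]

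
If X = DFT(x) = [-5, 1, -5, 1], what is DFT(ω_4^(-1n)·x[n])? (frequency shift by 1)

Modulation property: DFT(ω_4^(-1n)·x[n]) = X[(k-1) mod 4], so circularly shift X by 1 positions.

X[k-1] = [1, -5, 1, -5]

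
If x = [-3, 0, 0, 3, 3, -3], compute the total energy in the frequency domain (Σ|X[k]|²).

Parseval: Σ|x[n]|² = (1/N)Σ|X[k]|², so Σ|X[k]|² = N·Σ|x[n]|² = 6·36.0000

Σ|X[k]|² = N·Σ|x[n]|² = 6·36.0000 = 216.0000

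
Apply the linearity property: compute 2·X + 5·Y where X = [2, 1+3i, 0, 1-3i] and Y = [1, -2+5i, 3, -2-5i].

By linearity: DFT(2x + 5y) = 2·DFT(x) + 5·DFT(y)
= 2·[2, 1+3i, 0, 1-3i] + 5·[1, -2+5i, 3, -2-5i]

Computing element-wise:
Z[0] = 2·(2) + 5·(1) = 9
Z[1] = 2·(1+3i) + 5·(-2+5i) = -8+31i
Z[2] = 2·(0) + 5·(3) = 15
Z[3] = 2·(1-3i) + 5·(-2-5i) = -8-31i

DFT(2x + 5y) = 2·X + 5·Y = [9, -8+31i, 15, -8-31i]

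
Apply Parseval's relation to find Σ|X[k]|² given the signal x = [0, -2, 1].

Parseval: Σ|x[n]|² = (1/N)Σ|X[k]|², so Σ|X[k]|² = N·Σ|x[n]|² = 3·5.0000

Σ|X[k]|² = N·Σ|x[n]|² = 3·5.0000 = 15.0000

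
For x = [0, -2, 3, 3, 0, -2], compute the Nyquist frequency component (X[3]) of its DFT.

X[3] = Σ(n=0 to 5) x[n] · ω_6^(3n) where ω_6 = e^(-2πi/6)
= (0)·ω_6^0 + (-2)·ω_6^3 + (3)·ω_6^6 + (3)·ω_6^9 + (0)·ω_6^12 + (-2)·ω_6^15

X[3] = 4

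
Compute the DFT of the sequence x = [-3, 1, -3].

X[k] = Σ(n=0 to 2) x[n] · ω_3^(nk)
where ω_3 = e^(-2πi/3)

Computing each X[k]:
X[0] = -5
X[1] = -2.0000-3.4641i
X[2] = -2.0000+3.4641i

X = [-5, -2.0000-3.4641i, -2.0000+3.4641i]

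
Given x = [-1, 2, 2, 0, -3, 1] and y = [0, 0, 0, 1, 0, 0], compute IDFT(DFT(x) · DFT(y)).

(x ⊛ y)[n] = Σ(m=0 to 5) x[m] · y[(n-m) mod 6]

Computing each output sample:
(x ⊛ y)[0] = 0
(x ⊛ y)[1] = -3
(x ⊛ y)[2] = 1
(x ⊛ y)[3] = -1
(x ⊛ y)[4] = 2
(x ⊛ y)[5] = 2

x ⊛ y = [0, -3, 1, -1, 2, 2]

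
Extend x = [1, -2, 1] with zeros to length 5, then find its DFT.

Original 3-point DFT: [0, 1.5000+2.5981i, 1.5000-2.5981i]
Zero-padded 5-point DFT provides frequency interpolation.

DFT_5([x, 0, ...]) = [0, -0.4271+1.3143i, 2.9271+2.1266i, 2.9271-2.1266i, -0.4271-1.3143i]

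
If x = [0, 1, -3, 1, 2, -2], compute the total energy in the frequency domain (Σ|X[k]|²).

Parseval: Σ|x[n]|² = (1/N)Σ|X[k]|², so Σ|X[k]|² = N·Σ|x[n]|² = 6·19.0000

Σ|X[k]|² = N·Σ|x[n]|² = 6·19.0000 = 114.0000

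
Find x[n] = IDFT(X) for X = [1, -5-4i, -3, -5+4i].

x[n] = (1/4) Σ(k=0 to 3) X[k] · e^(2πikn/4)

Computing each x[n]:
x[0] = -3
x[1] = 3
x[2] = 2
x[3] = -1

x = [-3, 3, 2, -1]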